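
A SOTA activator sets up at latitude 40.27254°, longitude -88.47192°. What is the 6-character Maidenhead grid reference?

Offset from 180°W / 90°S: lon 91.5281°, lat 130.2725°.
Field: lon ⌊91.5281/20⌋ = 4 → E; lat ⌊130.2725/10⌋ = 13 → N.
Square: lon ⌊11.5281/2⌋ = 5; lat ⌊0.2725/1⌋ = 0.
Subsquare: lon ⌊1.5281/0.0833333⌋ = 18 → s; lat ⌊0.2725/0.0416667⌋ = 6 → g.

EN50sg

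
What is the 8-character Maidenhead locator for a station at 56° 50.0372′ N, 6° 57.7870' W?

IO66mu40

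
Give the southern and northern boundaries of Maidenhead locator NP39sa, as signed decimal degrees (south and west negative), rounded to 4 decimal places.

69.0000, 69.0417

Field N=13, P=15: +13·20° lon, +15·10° lat → SW at lon 80°, lat 60°.
Square 3, 9: +3·2° lon, +9·1° lat → SW at lon 86°, lat 69°.
Subsquare s=18, a=0: +18·0.0833333° lon, +0·0.0416667° lat → SW at lon 87.5°, lat 69°.
Cell spans 0.0833333° lon × 0.0416667° lat.
south 69.0000, north 69.0417.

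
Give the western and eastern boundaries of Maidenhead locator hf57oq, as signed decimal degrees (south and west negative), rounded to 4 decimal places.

-28.8333, -28.7500

Field H=7, F=5: +7·20° lon, +5·10° lat → SW at lon -40°, lat -40°.
Square 5, 7: +5·2° lon, +7·1° lat → SW at lon -30°, lat -33°.
Subsquare o=14, q=16: +14·0.0833333° lon, +16·0.0416667° lat → SW at lon -28.8333°, lat -32.3333°.
Cell spans 0.0833333° lon × 0.0416667° lat.
west -28.8333, east -28.7500.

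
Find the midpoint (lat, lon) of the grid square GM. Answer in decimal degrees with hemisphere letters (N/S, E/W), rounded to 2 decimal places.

Field G=6, M=12: +6·20° lon, +12·10° lat → SW at lon -60°, lat 30°.
Cell spans 20° lon × 10° lat. Centre is SW corner plus half of each.
latitude 35.00° N, longitude 50.00° W.

35.00° N, 50.00° W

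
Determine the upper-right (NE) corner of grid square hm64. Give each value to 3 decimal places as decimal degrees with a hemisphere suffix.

35.000° N, 26.000° W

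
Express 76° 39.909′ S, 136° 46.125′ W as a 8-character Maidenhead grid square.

CB13oi70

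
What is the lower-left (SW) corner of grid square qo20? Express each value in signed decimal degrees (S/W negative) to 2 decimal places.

Field Q=16, O=14: +16·20° lon, +14·10° lat → SW at lon 140°, lat 50°.
Square 2, 0: +2·2° lon, +0·1° lat → SW at lon 144°, lat 50°.
latitude 50.00, longitude 144.00.

50.00, 144.00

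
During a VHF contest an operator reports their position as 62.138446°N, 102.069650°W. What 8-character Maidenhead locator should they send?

DP82xd13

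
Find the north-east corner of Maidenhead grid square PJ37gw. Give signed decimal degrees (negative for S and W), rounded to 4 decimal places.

7.9583, 126.5833

Field P=15, J=9: +15·20° lon, +9·10° lat → SW at lon 120°, lat 0°.
Square 3, 7: +3·2° lon, +7·1° lat → SW at lon 126°, lat 7°.
Subsquare g=6, w=22: +6·0.0833333° lon, +22·0.0416667° lat → SW at lon 126.5°, lat 7.91667°.
Cell spans 0.0833333° lon × 0.0416667° lat. NE corner is SW corner plus one full cell.
latitude 7.9583, longitude 126.5833.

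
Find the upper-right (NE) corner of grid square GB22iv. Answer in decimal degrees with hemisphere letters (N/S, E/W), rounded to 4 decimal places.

77.0833° S, 55.2500° W

Field G=6, B=1: +6·20° lon, +1·10° lat → SW at lon -60°, lat -80°.
Square 2, 2: +2·2° lon, +2·1° lat → SW at lon -56°, lat -78°.
Subsquare i=8, v=21: +8·0.0833333° lon, +21·0.0416667° lat → SW at lon -55.3333°, lat -77.125°.
Cell spans 0.0833333° lon × 0.0416667° lat. NE corner is SW corner plus one full cell.
latitude 77.0833° S, longitude 55.2500° W.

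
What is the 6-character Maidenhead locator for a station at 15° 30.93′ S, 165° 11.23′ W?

AH74jl

Offset from 180°W / 90°S: lon 14.8128°, lat 74.4845°.
Field: lon ⌊14.8128/20⌋ = 0 → A; lat ⌊74.4845/10⌋ = 7 → H.
Square: lon ⌊14.8128/2⌋ = 7; lat ⌊4.4845/1⌋ = 4.
Subsquare: lon ⌊0.8128/0.0833333⌋ = 9 → j; lat ⌊0.4845/0.0416667⌋ = 11 → l.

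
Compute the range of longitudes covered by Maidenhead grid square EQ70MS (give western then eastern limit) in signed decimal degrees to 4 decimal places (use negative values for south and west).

Field E=4, Q=16: +4·20° lon, +16·10° lat → SW at lon -100°, lat 70°.
Square 7, 0: +7·2° lon, +0·1° lat → SW at lon -86°, lat 70°.
Subsquare m=12, s=18: +12·0.0833333° lon, +18·0.0416667° lat → SW at lon -85°, lat 70.75°.
Cell spans 0.0833333° lon × 0.0416667° lat.
west -85.0000, east -84.9167.

-85.0000, -84.9167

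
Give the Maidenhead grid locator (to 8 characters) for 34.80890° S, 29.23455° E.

Shift to the Maidenhead origin (180°W, 90°S): lon 209.23455, lat 55.19110.
Field: 209.23455/20 → 10 → K, 55.19110/10 → 5 → F; chars KF.
Square: 9.23455/2 → 4, 5.19110/1 → 5; chars 45.
Subsquare: 1.23455/0.0833333 → 14 → o, 0.19110/0.0416667 → 4 → e; chars oe.
Extended square: 0.06788/0.00833333 → 8, 0.02443/0.00416667 → 5; chars 85.

KF45oe85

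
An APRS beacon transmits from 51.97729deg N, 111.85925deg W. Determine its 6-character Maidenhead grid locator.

DO41bx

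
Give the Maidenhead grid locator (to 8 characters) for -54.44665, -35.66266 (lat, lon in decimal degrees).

HD25en02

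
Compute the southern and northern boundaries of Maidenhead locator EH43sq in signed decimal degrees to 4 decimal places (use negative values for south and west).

Field E=4, H=7: +4·20° lon, +7·10° lat → SW at lon -100°, lat -20°.
Square 4, 3: +4·2° lon, +3·1° lat → SW at lon -92°, lat -17°.
Subsquare s=18, q=16: +18·0.0833333° lon, +16·0.0416667° lat → SW at lon -90.5°, lat -16.3333°.
Cell spans 0.0833333° lon × 0.0416667° lat.
south -16.3333, north -16.2917.

-16.3333, -16.2917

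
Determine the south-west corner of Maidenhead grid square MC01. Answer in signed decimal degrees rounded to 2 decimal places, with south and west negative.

-69.00, 60.00

Field M=12, C=2: +12·20° lon, +2·10° lat → SW at lon 60°, lat -70°.
Square 0, 1: +0·2° lon, +1·1° lat → SW at lon 60°, lat -69°.
latitude -69.00, longitude 60.00.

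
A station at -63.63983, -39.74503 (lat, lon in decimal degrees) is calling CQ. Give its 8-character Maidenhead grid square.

HC06di06

Offset from 180°W / 90°S: lon 140.25497°, lat 26.36017°.
Field: 140.25497/20 → 7 → H, 26.36017/10 → 2 → C; chars HC.
Square: 0.25497/2 → 0, 6.36017/1 → 6; chars 06.
Subsquare: 0.25497/0.0833333 → 3 → d, 0.36017/0.0416667 → 8 → i; chars di.
Extended square: 0.00497/0.00833333 → 0, 0.02684/0.00416667 → 6; chars 06.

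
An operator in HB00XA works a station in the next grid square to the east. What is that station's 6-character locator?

HB10aa

Longitude subsquare x = 23; +1 → 24, wraps to 0 = a, carry into square.
Longitude square 0; +1 → 1.
The latitude characters are unchanged.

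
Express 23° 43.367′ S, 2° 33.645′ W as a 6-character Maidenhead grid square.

IG86rg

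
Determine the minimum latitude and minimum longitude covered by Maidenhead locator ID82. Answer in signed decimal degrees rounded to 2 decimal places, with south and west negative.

-58.00, -4.00

Field I=8, D=3: +8·20° lon, +3·10° lat → SW at lon -20°, lat -60°.
Square 8, 2: +8·2° lon, +2·1° lat → SW at lon -4°, lat -58°.
latitude -58.00, longitude -4.00.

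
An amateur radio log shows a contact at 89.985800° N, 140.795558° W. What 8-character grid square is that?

BR99ox46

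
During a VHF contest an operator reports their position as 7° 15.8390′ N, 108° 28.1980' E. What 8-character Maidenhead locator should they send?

Offset from 180°W / 90°S: lon 288.46997°, lat 97.26398°.
Field (20°×10°, letters A–R): lon ⌊288.46997/20⌋ = 14 → O; lat ⌊97.26398/10⌋ = 9 → J.
Square (2°×1°, digits 0–9): lon ⌊8.46997/2⌋ = 4; lat ⌊7.26398/1⌋ = 7.
Subsquare (5′×2.5′, letters a–x): lon ⌊0.46997/0.0833333⌋ = 5 → f; lat ⌊0.26398/0.0416667⌋ = 6 → g.
Extended square (30″×15″, digits 0–9): lon ⌊0.05330/0.00833333⌋ = 6; lat ⌊0.01398/0.00416667⌋ = 3.

OJ47fg63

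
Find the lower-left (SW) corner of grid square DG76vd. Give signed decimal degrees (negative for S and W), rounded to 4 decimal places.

-23.8750, -104.2500

Field D=3, G=6: +3·20° lon, +6·10° lat → SW at lon -120°, lat -30°.
Square 7, 6: +7·2° lon, +6·1° lat → SW at lon -106°, lat -24°.
Subsquare v=21, d=3: +21·0.0833333° lon, +3·0.0416667° lat → SW at lon -104.25°, lat -23.875°.
latitude -23.8750, longitude -104.2500.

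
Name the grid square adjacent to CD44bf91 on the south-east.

CD44cf00

Longitude extended square 9; +1 → 10, wraps to 0, carry into subsquare.
Longitude subsquare b = 1; +1 → 2 = c.
Latitude extended square 1; −1 → 0.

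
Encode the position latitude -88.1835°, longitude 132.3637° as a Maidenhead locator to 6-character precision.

PA61et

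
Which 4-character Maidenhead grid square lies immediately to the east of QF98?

Longitude square 9; +1 → 10, wraps to 0, carry into field.
Longitude field Q = 16; +1 → 17 = R.
The latitude characters are unchanged.

RF08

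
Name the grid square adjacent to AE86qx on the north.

AE87qa

Latitude subsquare x = 23; +1 → 24, wraps to 0 = a, carry into square.
Latitude square 6; +1 → 7.
The longitude characters are unchanged.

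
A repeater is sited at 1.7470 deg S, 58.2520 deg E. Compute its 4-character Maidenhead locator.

LI98

Shift to the Maidenhead origin (180°W, 90°S): lon 238.25, lat 88.25.
Field: 238.25/20 → 11 → L, 88.25/10 → 8 → I; chars LI.
Square: 18.25/2 → 9, 8.25/1 → 8; chars 98.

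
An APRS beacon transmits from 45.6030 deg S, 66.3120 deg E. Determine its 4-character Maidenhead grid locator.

ME34

Offset from 180°W / 90°S: lon 246.31°, lat 44.40°.
Field: lon ⌊246.31/20⌋ = 12 → M; lat ⌊44.40/10⌋ = 4 → E.
Square: lon ⌊6.31/2⌋ = 3; lat ⌊4.40/1⌋ = 4.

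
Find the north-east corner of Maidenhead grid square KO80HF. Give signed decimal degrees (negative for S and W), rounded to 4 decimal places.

50.2500, 36.6667

Field K=10, O=14: +10·20° lon, +14·10° lat → SW at lon 20°, lat 50°.
Square 8, 0: +8·2° lon, +0·1° lat → SW at lon 36°, lat 50°.
Subsquare h=7, f=5: +7·0.0833333° lon, +5·0.0416667° lat → SW at lon 36.5833°, lat 50.2083°.
Cell spans 0.0833333° lon × 0.0416667° lat. NE corner is SW corner plus one full cell.
latitude 50.2500, longitude 36.6667.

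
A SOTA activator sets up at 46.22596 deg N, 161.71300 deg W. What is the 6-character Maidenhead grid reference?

AN96df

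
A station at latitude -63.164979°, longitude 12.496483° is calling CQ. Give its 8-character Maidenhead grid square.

JC66fu90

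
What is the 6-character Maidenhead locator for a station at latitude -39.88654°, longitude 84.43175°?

Shift to the Maidenhead origin (180°W, 90°S): lon 264.4317, lat 50.1135.
Field (20°×10°, letters A–R): lon ⌊264.4317/20⌋ = 13 → N; lat ⌊50.1135/10⌋ = 5 → F.
Square (2°×1°, digits 0–9): lon ⌊4.4317/2⌋ = 2; lat ⌊0.1135/1⌋ = 0.
Subsquare (5′×2.5′, letters a–x): lon ⌊0.4317/0.0833333⌋ = 5 → f; lat ⌊0.1135/0.0416667⌋ = 2 → c.

NF20fc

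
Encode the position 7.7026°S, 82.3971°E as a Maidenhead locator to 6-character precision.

Offset from 180°W / 90°S: lon 262.3971°, lat 82.2974°.
Field (20°×10°, letters A–R): lon ⌊262.3971/20⌋ = 13 → N; lat ⌊82.2974/10⌋ = 8 → I.
Square (2°×1°, digits 0–9): lon ⌊2.3971/2⌋ = 1; lat ⌊2.2974/1⌋ = 2.
Subsquare (5′×2.5′, letters a–x): lon ⌊0.3971/0.0833333⌋ = 4 → e; lat ⌊0.2974/0.0416667⌋ = 7 → h.

NI12eh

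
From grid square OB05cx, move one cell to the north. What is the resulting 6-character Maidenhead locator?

OB06ca

Latitude subsquare x = 23; +1 → 24, wraps to 0 = a, carry into square.
Latitude square 5; +1 → 6.
The longitude characters are unchanged.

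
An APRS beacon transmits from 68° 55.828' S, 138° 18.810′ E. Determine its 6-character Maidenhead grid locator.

PC91db

Shift to the Maidenhead origin (180°W, 90°S): lon 318.3135, lat 21.0695.
Field: 318.3135/20 → 15 → P, 21.0695/10 → 2 → C; chars PC.
Square: 18.3135/2 → 9, 1.0695/1 → 1; chars 91.
Subsquare: 0.3135/0.0833333 → 3 → d, 0.0695/0.0416667 → 1 → b; chars db.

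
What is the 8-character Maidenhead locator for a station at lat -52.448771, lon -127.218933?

CD67jn32

Shift to the Maidenhead origin (180°W, 90°S): lon 52.78107, lat 37.55123.
Field: 52.78107/20 → 2 → C, 37.55123/10 → 3 → D; chars CD.
Square: 12.78107/2 → 6, 7.55123/1 → 7; chars 67.
Subsquare: 0.78107/0.0833333 → 9 → j, 0.55123/0.0416667 → 13 → n; chars jn.
Extended square: 0.03107/0.00833333 → 3, 0.00956/0.00416667 → 2; chars 32.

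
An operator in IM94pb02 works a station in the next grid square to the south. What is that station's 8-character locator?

Latitude extended square 2; −1 → 1.
The longitude characters are unchanged.

IM94pb01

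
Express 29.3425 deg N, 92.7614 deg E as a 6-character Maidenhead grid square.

NL69ji

Shift to the Maidenhead origin (180°W, 90°S): lon 272.7614, lat 119.3425.
Field: lon ⌊272.7614/20⌋ = 13 → N; lat ⌊119.3425/10⌋ = 11 → L.
Square: lon ⌊12.7614/2⌋ = 6; lat ⌊9.3425/1⌋ = 9.
Subsquare: lon ⌊0.7614/0.0833333⌋ = 9 → j; lat ⌊0.3425/0.0416667⌋ = 8 → i.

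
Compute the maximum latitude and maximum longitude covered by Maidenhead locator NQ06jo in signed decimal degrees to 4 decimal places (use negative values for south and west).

76.6250, 80.8333

Field N=13, Q=16: +13·20° lon, +16·10° lat → SW at lon 80°, lat 70°.
Square 0, 6: +0·2° lon, +6·1° lat → SW at lon 80°, lat 76°.
Subsquare j=9, o=14: +9·0.0833333° lon, +14·0.0416667° lat → SW at lon 80.75°, lat 76.5833°.
Cell spans 0.0833333° lon × 0.0416667° lat. NE corner is SW corner plus one full cell.
latitude 76.6250, longitude 80.8333.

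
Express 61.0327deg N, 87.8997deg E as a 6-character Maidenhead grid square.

NP31wa

Offset from 180°W / 90°S: lon 267.8997°, lat 151.0327°.
Field: 267.8997/20 → 13 → N, 151.0327/10 → 15 → P; chars NP.
Square: 7.8997/2 → 3, 1.0327/1 → 1; chars 31.
Subsquare: 1.8997/0.0833333 → 22 → w, 0.0327/0.0416667 → 0 → a; chars wa.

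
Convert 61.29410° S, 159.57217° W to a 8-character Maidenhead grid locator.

BC08fq19

Shift to the Maidenhead origin (180°W, 90°S): lon 20.42783, lat 28.70590.
Field (20°×10°, letters A–R): 20.42783/20 → 1 → B, 28.70590/10 → 2 → C; chars BC.
Square (2°×1°, digits 0–9): 0.42783/2 → 0, 8.70590/1 → 8; chars 08.
Subsquare (5′×2.5′, letters a–x): 0.42783/0.0833333 → 5 → f, 0.70590/0.0416667 → 16 → q; chars fq.
Extended square (30″×15″, digits 0–9): 0.01116/0.00833333 → 1, 0.03923/0.00416667 → 9; chars 19.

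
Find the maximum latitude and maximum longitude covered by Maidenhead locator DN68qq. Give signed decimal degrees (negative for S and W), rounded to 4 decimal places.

48.7083, -106.5833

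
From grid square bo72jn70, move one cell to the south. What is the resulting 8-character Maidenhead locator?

BO72jm79

Latitude extended square 0; −1 → -1, wraps to 9, carry into subsquare.
Latitude subsquare n = 13; −1 → 12 = m.
The longitude characters are unchanged.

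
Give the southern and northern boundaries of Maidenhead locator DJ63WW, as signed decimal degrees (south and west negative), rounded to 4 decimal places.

3.9167, 3.9583

Field D=3, J=9: +3·20° lon, +9·10° lat → SW at lon -120°, lat 0°.
Square 6, 3: +6·2° lon, +3·1° lat → SW at lon -108°, lat 3°.
Subsquare w=22, w=22: +22·0.0833333° lon, +22·0.0416667° lat → SW at lon -106.167°, lat 3.91667°.
Cell spans 0.0833333° lon × 0.0416667° lat.
south 3.9167, north 3.9583.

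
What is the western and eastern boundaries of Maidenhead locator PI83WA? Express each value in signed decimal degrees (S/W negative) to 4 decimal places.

137.8333, 137.9167

Field P=15, I=8: +15·20° lon, +8·10° lat → SW at lon 120°, lat -10°.
Square 8, 3: +8·2° lon, +3·1° lat → SW at lon 136°, lat -7°.
Subsquare w=22, a=0: +22·0.0833333° lon, +0·0.0416667° lat → SW at lon 137.833°, lat -7°.
Cell spans 0.0833333° lon × 0.0416667° lat.
west 137.8333, east 137.9167.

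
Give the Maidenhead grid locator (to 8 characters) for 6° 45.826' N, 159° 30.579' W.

BJ06fs83

Add 180° to longitude and 90° to latitude: 20.49035, 96.76377.
Field (20°×10°, letters A–R): 20.49035/20 → 1 → B, 96.76377/10 → 9 → J; chars BJ.
Square (2°×1°, digits 0–9): 0.49035/2 → 0, 6.76377/1 → 6; chars 06.
Subsquare (5′×2.5′, letters a–x): 0.49035/0.0833333 → 5 → f, 0.76377/0.0416667 → 18 → s; chars fs.
Extended square (30″×15″, digits 0–9): 0.07368/0.00833333 → 8, 0.01377/0.00416667 → 3; chars 83.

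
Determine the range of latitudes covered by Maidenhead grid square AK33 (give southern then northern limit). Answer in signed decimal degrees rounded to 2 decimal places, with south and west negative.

Field A=0, K=10: +0·20° lon, +10·10° lat → SW at lon -180°, lat 10°.
Square 3, 3: +3·2° lon, +3·1° lat → SW at lon -174°, lat 13°.
Cell spans 2° lon × 1° lat.
south 13.00, north 14.00.

13.00, 14.00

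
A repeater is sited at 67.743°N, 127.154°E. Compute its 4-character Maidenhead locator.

Add 180° to longitude and 90° to latitude: 307.15, 157.74.
Field: 307.15/20 → 15 → P, 157.74/10 → 15 → P; chars PP.
Square: 7.15/2 → 3, 7.74/1 → 7; chars 37.

PP37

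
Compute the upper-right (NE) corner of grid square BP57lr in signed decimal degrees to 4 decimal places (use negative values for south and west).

67.7500, -149.0000

Field B=1, P=15: +1·20° lon, +15·10° lat → SW at lon -160°, lat 60°.
Square 5, 7: +5·2° lon, +7·1° lat → SW at lon -150°, lat 67°.
Subsquare l=11, r=17: +11·0.0833333° lon, +17·0.0416667° lat → SW at lon -149.083°, lat 67.7083°.
Cell spans 0.0833333° lon × 0.0416667° lat. NE corner is SW corner plus one full cell.
latitude 67.7500, longitude -149.0000.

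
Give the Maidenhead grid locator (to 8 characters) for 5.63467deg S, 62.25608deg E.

Offset from 180°W / 90°S: lon 242.25608°, lat 84.36533°.
Field: lon ⌊242.25608/20⌋ = 12 → M; lat ⌊84.36533/10⌋ = 8 → I.
Square: lon ⌊2.25608/2⌋ = 1; lat ⌊4.36533/1⌋ = 4.
Subsquare: lon ⌊0.25608/0.0833333⌋ = 3 → d; lat ⌊0.36533/0.0416667⌋ = 8 → i.
Extended square: lon ⌊0.00608/0.00833333⌋ = 0; lat ⌊0.03200/0.00416667⌋ = 7.

MI14di07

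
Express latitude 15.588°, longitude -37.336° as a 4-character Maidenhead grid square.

Shift to the Maidenhead origin (180°W, 90°S): lon 142.66, lat 105.59.
Field: lon ⌊142.66/20⌋ = 7 → H; lat ⌊105.59/10⌋ = 10 → K.
Square: lon ⌊2.66/2⌋ = 1; lat ⌊5.59/1⌋ = 5.

HK15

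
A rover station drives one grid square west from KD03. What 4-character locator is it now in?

JD93

Longitude square 0; −1 → -1, wraps to 9, carry into field.
Longitude field K = 10; −1 → 9 = J.
The latitude characters are unchanged.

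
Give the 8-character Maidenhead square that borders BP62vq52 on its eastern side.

BP62vq62

Longitude extended square 5; +1 → 6.
The latitude characters are unchanged.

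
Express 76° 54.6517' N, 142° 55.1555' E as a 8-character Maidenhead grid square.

QQ16lv08

Shift to the Maidenhead origin (180°W, 90°S): lon 322.91926, lat 166.91086.
Field: 322.91926/20 → 16 → Q, 166.91086/10 → 16 → Q; chars QQ.
Square: 2.91926/2 → 1, 6.91086/1 → 6; chars 16.
Subsquare: 0.91926/0.0833333 → 11 → l, 0.91086/0.0416667 → 21 → v; chars lv.
Extended square: 0.00259/0.00833333 → 0, 0.03586/0.00416667 → 8; chars 08.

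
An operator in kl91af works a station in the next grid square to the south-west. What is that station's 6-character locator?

Longitude subsquare a = 0; −1 → -1, wraps to 23 = x, carry into square.
Longitude square 9; −1 → 8.
Latitude subsquare f = 5; −1 → 4 = e.

KL81xe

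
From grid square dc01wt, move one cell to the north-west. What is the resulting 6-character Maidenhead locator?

DC01vu

Longitude subsquare w = 22; −1 → 21 = v.
Latitude subsquare t = 19; +1 → 20 = u.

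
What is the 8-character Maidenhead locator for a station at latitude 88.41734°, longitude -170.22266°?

AR48vk30

Offset from 180°W / 90°S: lon 9.77734°, lat 178.41734°.
Field (20°×10°, letters A–R): lon ⌊9.77734/20⌋ = 0 → A; lat ⌊178.41734/10⌋ = 17 → R.
Square (2°×1°, digits 0–9): lon ⌊9.77734/2⌋ = 4; lat ⌊8.41734/1⌋ = 8.
Subsquare (5′×2.5′, letters a–x): lon ⌊1.77734/0.0833333⌋ = 21 → v; lat ⌊0.41734/0.0416667⌋ = 10 → k.
Extended square (30″×15″, digits 0–9): lon ⌊0.02734/0.00833333⌋ = 3; lat ⌊0.00067/0.00416667⌋ = 0.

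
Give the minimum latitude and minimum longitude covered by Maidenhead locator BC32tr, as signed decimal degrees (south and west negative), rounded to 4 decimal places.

-67.2917, -152.4167

Field B=1, C=2: +1·20° lon, +2·10° lat → SW at lon -160°, lat -70°.
Square 3, 2: +3·2° lon, +2·1° lat → SW at lon -154°, lat -68°.
Subsquare t=19, r=17: +19·0.0833333° lon, +17·0.0416667° lat → SW at lon -152.417°, lat -67.2917°.
latitude -67.2917, longitude -152.4167.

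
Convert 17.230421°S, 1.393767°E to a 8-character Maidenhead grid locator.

Offset from 180°W / 90°S: lon 181.39377°, lat 72.76958°.
Field: 181.39377/20 → 9 → J, 72.76958/10 → 7 → H; chars JH.
Square: 1.39377/2 → 0, 2.76958/1 → 2; chars 02.
Subsquare: 1.39377/0.0833333 → 16 → q, 0.76958/0.0416667 → 18 → s; chars qs.
Extended square: 0.06043/0.00833333 → 7, 0.01958/0.00416667 → 4; chars 74.

JH02qs74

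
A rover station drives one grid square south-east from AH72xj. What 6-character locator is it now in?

Longitude subsquare x = 23; +1 → 24, wraps to 0 = a, carry into square.
Longitude square 7; +1 → 8.
Latitude subsquare j = 9; −1 → 8 = i.

AH82ai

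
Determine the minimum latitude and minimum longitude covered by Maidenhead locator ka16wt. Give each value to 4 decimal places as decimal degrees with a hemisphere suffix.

83.2083° S, 23.8333° E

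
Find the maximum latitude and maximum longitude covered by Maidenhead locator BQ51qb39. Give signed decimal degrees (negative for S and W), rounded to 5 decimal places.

71.08333, -148.63333

Field B=1, Q=16: +1·20° lon, +16·10° lat → SW at lon -160°, lat 70°.
Square 5, 1: +5·2° lon, +1·1° lat → SW at lon -150°, lat 71°.
Subsquare q=16, b=1: +16·0.0833333° lon, +1·0.0416667° lat → SW at lon -148.667°, lat 71.0417°.
Extended square 3, 9: +3·0.00833333° lon, +9·0.00416667° lat → SW at lon -148.642°, lat 71.0792°.
Cell spans 0.00833333° lon × 0.00416667° lat. NE corner is SW corner plus one full cell.
latitude 71.08333, longitude -148.63333.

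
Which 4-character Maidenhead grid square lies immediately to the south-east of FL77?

FL86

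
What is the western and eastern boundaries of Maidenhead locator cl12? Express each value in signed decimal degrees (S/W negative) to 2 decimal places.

-138.00, -136.00

Field C=2, L=11: +2·20° lon, +11·10° lat → SW at lon -140°, lat 20°.
Square 1, 2: +1·2° lon, +2·1° lat → SW at lon -138°, lat 22°.
Cell spans 2° lon × 1° lat.
west -138.00, east -136.00.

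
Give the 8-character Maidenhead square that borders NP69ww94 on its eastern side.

NP69xw04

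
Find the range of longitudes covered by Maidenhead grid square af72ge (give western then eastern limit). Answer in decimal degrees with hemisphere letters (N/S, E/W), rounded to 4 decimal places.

165.5000° W, 165.4167° W

Field A=0, F=5: +0·20° lon, +5·10° lat → SW at lon -180°, lat -40°.
Square 7, 2: +7·2° lon, +2·1° lat → SW at lon -166°, lat -38°.
Subsquare g=6, e=4: +6·0.0833333° lon, +4·0.0416667° lat → SW at lon -165.5°, lat -37.8333°.
Cell spans 0.0833333° lon × 0.0416667° lat.
west 165.5000° W, east 165.4167° W.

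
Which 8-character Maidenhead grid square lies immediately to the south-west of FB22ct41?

Longitude extended square 4; −1 → 3.
Latitude extended square 1; −1 → 0.

FB22ct30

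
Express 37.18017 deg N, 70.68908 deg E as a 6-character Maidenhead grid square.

MM57ie

Add 180° to longitude and 90° to latitude: 250.6891, 127.1802.
Field: 250.6891/20 → 12 → M, 127.1802/10 → 12 → M; chars MM.
Square: 10.6891/2 → 5, 7.1802/1 → 7; chars 57.
Subsquare: 0.6891/0.0833333 → 8 → i, 0.1802/0.0416667 → 4 → e; chars ie.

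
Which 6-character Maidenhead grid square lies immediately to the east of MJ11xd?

Longitude subsquare x = 23; +1 → 24, wraps to 0 = a, carry into square.
Longitude square 1; +1 → 2.
The latitude characters are unchanged.

MJ21ad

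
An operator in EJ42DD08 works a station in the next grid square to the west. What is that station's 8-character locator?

EJ42cd98

Longitude extended square 0; −1 → -1, wraps to 9, carry into subsquare.
Longitude subsquare d = 3; −1 → 2 = c.
The latitude characters are unchanged.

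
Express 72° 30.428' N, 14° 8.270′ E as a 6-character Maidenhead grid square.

JQ72bm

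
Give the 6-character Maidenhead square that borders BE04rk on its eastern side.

Longitude subsquare r = 17; +1 → 18 = s.
The latitude characters are unchanged.

BE04sk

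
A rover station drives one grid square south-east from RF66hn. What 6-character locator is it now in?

Longitude subsquare h = 7; +1 → 8 = i.
Latitude subsquare n = 13; −1 → 12 = m.

RF66im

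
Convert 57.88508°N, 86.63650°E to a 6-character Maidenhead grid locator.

Shift to the Maidenhead origin (180°W, 90°S): lon 266.6365, lat 147.8851.
Field: lon ⌊266.6365/20⌋ = 13 → N; lat ⌊147.8851/10⌋ = 14 → O.
Square: lon ⌊6.6365/2⌋ = 3; lat ⌊7.8851/1⌋ = 7.
Subsquare: lon ⌊0.6365/0.0833333⌋ = 7 → h; lat ⌊0.8851/0.0416667⌋ = 21 → v.

NO37hv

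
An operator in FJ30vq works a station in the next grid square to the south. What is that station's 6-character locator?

FJ30vp

Latitude subsquare q = 16; −1 → 15 = p.
The longitude characters are unchanged.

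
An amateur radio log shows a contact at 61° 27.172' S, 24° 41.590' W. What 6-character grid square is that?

HC78pn

Shift to the Maidenhead origin (180°W, 90°S): lon 155.3068, lat 28.5471.
Field: 155.3068/20 → 7 → H, 28.5471/10 → 2 → C; chars HC.
Square: 15.3068/2 → 7, 8.5471/1 → 8; chars 78.
Subsquare: 1.3068/0.0833333 → 15 → p, 0.5471/0.0416667 → 13 → n; chars pn.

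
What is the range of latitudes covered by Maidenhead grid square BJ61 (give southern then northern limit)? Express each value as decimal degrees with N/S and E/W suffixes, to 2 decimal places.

1.00° N, 2.00° N

Field B=1, J=9: +1·20° lon, +9·10° lat → SW at lon -160°, lat 0°.
Square 6, 1: +6·2° lon, +1·1° lat → SW at lon -148°, lat 1°.
Cell spans 2° lon × 1° lat.
south 1.00° N, north 2.00° N.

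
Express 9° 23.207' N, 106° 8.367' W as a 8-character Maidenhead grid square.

DJ69wj32

Shift to the Maidenhead origin (180°W, 90°S): lon 73.86055, lat 99.38678.
Field (20°×10°, letters A–R): lon ⌊73.86055/20⌋ = 3 → D; lat ⌊99.38678/10⌋ = 9 → J.
Square (2°×1°, digits 0–9): lon ⌊13.86055/2⌋ = 6; lat ⌊9.38678/1⌋ = 9.
Subsquare (5′×2.5′, letters a–x): lon ⌊1.86055/0.0833333⌋ = 22 → w; lat ⌊0.38678/0.0416667⌋ = 9 → j.
Extended square (30″×15″, digits 0–9): lon ⌊0.02722/0.00833333⌋ = 3; lat ⌊0.01178/0.00416667⌋ = 2.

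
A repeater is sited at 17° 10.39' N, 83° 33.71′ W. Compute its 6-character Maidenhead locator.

EK87fe

Shift to the Maidenhead origin (180°W, 90°S): lon 96.4382, lat 107.1732.
Field (20°×10°, letters A–R): 96.4382/20 → 4 → E, 107.1732/10 → 10 → K; chars EK.
Square (2°×1°, digits 0–9): 16.4382/2 → 8, 7.1732/1 → 7; chars 87.
Subsquare (5′×2.5′, letters a–x): 0.4382/0.0833333 → 5 → f, 0.1732/0.0416667 → 4 → e; chars fe.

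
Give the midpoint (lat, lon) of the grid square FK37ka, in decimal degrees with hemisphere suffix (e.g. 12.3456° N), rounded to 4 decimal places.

Field F=5, K=10: +5·20° lon, +10·10° lat → SW at lon -80°, lat 10°.
Square 3, 7: +3·2° lon, +7·1° lat → SW at lon -74°, lat 17°.
Subsquare k=10, a=0: +10·0.0833333° lon, +0·0.0416667° lat → SW at lon -73.1667°, lat 17°.
Cell spans 0.0833333° lon × 0.0416667° lat. Centre is SW corner plus half of each.
latitude 17.0208° N, longitude 73.1250° W.

17.0208° N, 73.1250° W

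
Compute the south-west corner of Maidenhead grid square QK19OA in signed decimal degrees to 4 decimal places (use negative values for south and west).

Field Q=16, K=10: +16·20° lon, +10·10° lat → SW at lon 140°, lat 10°.
Square 1, 9: +1·2° lon, +9·1° lat → SW at lon 142°, lat 19°.
Subsquare o=14, a=0: +14·0.0833333° lon, +0·0.0416667° lat → SW at lon 143.167°, lat 19°.
latitude 19.0000, longitude 143.1667.

19.0000, 143.1667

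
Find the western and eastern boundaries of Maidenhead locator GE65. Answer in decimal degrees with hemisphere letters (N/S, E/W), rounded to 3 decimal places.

48.000° W, 46.000° W

Field G=6, E=4: +6·20° lon, +4·10° lat → SW at lon -60°, lat -50°.
Square 6, 5: +6·2° lon, +5·1° lat → SW at lon -48°, lat -45°.
Cell spans 2° lon × 1° lat.
west 48.000° W, east 46.000° W.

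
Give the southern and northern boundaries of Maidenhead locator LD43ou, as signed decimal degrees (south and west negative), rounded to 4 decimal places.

Field L=11, D=3: +11·20° lon, +3·10° lat → SW at lon 40°, lat -60°.
Square 4, 3: +4·2° lon, +3·1° lat → SW at lon 48°, lat -57°.
Subsquare o=14, u=20: +14·0.0833333° lon, +20·0.0416667° lat → SW at lon 49.1667°, lat -56.1667°.
Cell spans 0.0833333° lon × 0.0416667° lat.
south -56.1667, north -56.1250.

-56.1667, -56.1250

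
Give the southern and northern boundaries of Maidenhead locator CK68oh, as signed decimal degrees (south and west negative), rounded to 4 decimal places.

18.2917, 18.3333

Field C=2, K=10: +2·20° lon, +10·10° lat → SW at lon -140°, lat 10°.
Square 6, 8: +6·2° lon, +8·1° lat → SW at lon -128°, lat 18°.
Subsquare o=14, h=7: +14·0.0833333° lon, +7·0.0416667° lat → SW at lon -126.833°, lat 18.2917°.
Cell spans 0.0833333° lon × 0.0416667° lat.
south 18.2917, north 18.3333.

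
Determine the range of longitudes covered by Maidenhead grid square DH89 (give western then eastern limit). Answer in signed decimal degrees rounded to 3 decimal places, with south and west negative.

-104.000, -102.000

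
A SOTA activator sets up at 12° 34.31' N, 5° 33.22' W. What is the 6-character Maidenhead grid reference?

IK72fn

Shift to the Maidenhead origin (180°W, 90°S): lon 174.4463, lat 102.5718.
Field (20°×10°, letters A–R): lon ⌊174.4463/20⌋ = 8 → I; lat ⌊102.5718/10⌋ = 10 → K.
Square (2°×1°, digits 0–9): lon ⌊14.4463/2⌋ = 7; lat ⌊2.5718/1⌋ = 2.
Subsquare (5′×2.5′, letters a–x): lon ⌊0.4463/0.0833333⌋ = 5 → f; lat ⌊0.5718/0.0416667⌋ = 13 → n.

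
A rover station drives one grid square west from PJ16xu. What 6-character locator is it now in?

PJ16wu

Longitude subsquare x = 23; −1 → 22 = w.
The latitude characters are unchanged.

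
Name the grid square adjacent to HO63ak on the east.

HO63bk

Longitude subsquare a = 0; +1 → 1 = b.
The latitude characters are unchanged.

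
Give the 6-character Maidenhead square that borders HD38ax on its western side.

HD28xx

Longitude subsquare a = 0; −1 → -1, wraps to 23 = x, carry into square.
Longitude square 3; −1 → 2.
The latitude characters are unchanged.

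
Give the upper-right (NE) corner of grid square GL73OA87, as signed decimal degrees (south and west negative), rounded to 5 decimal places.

23.03333, -44.75833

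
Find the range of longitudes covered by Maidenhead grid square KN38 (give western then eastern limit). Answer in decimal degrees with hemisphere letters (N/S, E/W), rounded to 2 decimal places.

Field K=10, N=13: +10·20° lon, +13·10° lat → SW at lon 20°, lat 40°.
Square 3, 8: +3·2° lon, +8·1° lat → SW at lon 26°, lat 48°.
Cell spans 2° lon × 1° lat.
west 26.00° E, east 28.00° E.

26.00° E, 28.00° E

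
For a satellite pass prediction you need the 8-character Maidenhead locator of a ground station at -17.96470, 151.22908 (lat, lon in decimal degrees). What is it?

Offset from 180°W / 90°S: lon 331.22908°, lat 72.03530°.
Field (20°×10°, letters A–R): lon ⌊331.22908/20⌋ = 16 → Q; lat ⌊72.03530/10⌋ = 7 → H.
Square (2°×1°, digits 0–9): lon ⌊11.22908/2⌋ = 5; lat ⌊2.03530/1⌋ = 2.
Subsquare (5′×2.5′, letters a–x): lon ⌊1.22908/0.0833333⌋ = 14 → o; lat ⌊0.03530/0.0416667⌋ = 0 → a.
Extended square (30″×15″, digits 0–9): lon ⌊0.06241/0.00833333⌋ = 7; lat ⌊0.03530/0.00416667⌋ = 8.

QH52oa78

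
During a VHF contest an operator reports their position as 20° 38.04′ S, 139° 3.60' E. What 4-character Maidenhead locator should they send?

PG99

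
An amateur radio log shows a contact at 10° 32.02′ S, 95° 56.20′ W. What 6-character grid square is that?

EH29al

Add 180° to longitude and 90° to latitude: 84.0633, 79.4663.
Field: lon ⌊84.0633/20⌋ = 4 → E; lat ⌊79.4663/10⌋ = 7 → H.
Square: lon ⌊4.0633/2⌋ = 2; lat ⌊9.4663/1⌋ = 9.
Subsquare: lon ⌊0.0633/0.0833333⌋ = 0 → a; lat ⌊0.4663/0.0416667⌋ = 11 → l.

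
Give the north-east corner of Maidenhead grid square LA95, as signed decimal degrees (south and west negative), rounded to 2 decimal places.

Field L=11, A=0: +11·20° lon, +0·10° lat → SW at lon 40°, lat -90°.
Square 9, 5: +9·2° lon, +5·1° lat → SW at lon 58°, lat -85°.
Cell spans 2° lon × 1° lat. NE corner is SW corner plus one full cell.
latitude -84.00, longitude 60.00.

-84.00, 60.00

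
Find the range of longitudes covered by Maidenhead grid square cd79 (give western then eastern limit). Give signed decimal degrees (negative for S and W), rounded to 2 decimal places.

-126.00, -124.00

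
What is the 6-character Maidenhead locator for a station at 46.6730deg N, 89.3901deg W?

Add 180° to longitude and 90° to latitude: 90.6099, 136.6730.
Field: 90.6099/20 → 4 → E, 136.6730/10 → 13 → N; chars EN.
Square: 10.6099/2 → 5, 6.6730/1 → 6; chars 56.
Subsquare: 0.6099/0.0833333 → 7 → h, 0.6730/0.0416667 → 16 → q; chars hq.

EN56hq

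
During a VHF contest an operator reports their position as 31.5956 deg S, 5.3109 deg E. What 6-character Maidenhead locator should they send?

JF28pj

Shift to the Maidenhead origin (180°W, 90°S): lon 185.3109, lat 58.4044.
Field: lon ⌊185.3109/20⌋ = 9 → J; lat ⌊58.4044/10⌋ = 5 → F.
Square: lon ⌊5.3109/2⌋ = 2; lat ⌊8.4044/1⌋ = 8.
Subsquare: lon ⌊1.3109/0.0833333⌋ = 15 → p; lat ⌊0.4044/0.0416667⌋ = 9 → j.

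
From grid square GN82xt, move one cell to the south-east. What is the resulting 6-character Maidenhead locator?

GN92as

Longitude subsquare x = 23; +1 → 24, wraps to 0 = a, carry into square.
Longitude square 8; +1 → 9.
Latitude subsquare t = 19; −1 → 18 = s.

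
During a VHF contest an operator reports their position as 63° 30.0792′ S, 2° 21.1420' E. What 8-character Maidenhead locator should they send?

Shift to the Maidenhead origin (180°W, 90°S): lon 182.35237, lat 26.49868.
Field: lon ⌊182.35237/20⌋ = 9 → J; lat ⌊26.49868/10⌋ = 2 → C.
Square: lon ⌊2.35237/2⌋ = 1; lat ⌊6.49868/1⌋ = 6.
Subsquare: lon ⌊0.35237/0.0833333⌋ = 4 → e; lat ⌊0.49868/0.0416667⌋ = 11 → l.
Extended square: lon ⌊0.01903/0.00833333⌋ = 2; lat ⌊0.04035/0.00416667⌋ = 9.

JC16el29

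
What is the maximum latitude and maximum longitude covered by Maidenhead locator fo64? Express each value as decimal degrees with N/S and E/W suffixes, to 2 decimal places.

55.00° N, 66.00° W

Field F=5, O=14: +5·20° lon, +14·10° lat → SW at lon -80°, lat 50°.
Square 6, 4: +6·2° lon, +4·1° lat → SW at lon -68°, lat 54°.
Cell spans 2° lon × 1° lat. NE corner is SW corner plus one full cell.
latitude 55.00° N, longitude 66.00° W.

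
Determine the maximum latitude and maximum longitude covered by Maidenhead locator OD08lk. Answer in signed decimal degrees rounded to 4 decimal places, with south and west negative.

-51.5417, 101.0000

Field O=14, D=3: +14·20° lon, +3·10° lat → SW at lon 100°, lat -60°.
Square 0, 8: +0·2° lon, +8·1° lat → SW at lon 100°, lat -52°.
Subsquare l=11, k=10: +11·0.0833333° lon, +10·0.0416667° lat → SW at lon 100.917°, lat -51.5833°.
Cell spans 0.0833333° lon × 0.0416667° lat. NE corner is SW corner plus one full cell.
latitude -51.5417, longitude 101.0000.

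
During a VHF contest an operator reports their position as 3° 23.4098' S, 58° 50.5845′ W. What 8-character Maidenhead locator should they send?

Offset from 180°W / 90°S: lon 121.15693°, lat 86.60984°.
Field: lon ⌊121.15693/20⌋ = 6 → G; lat ⌊86.60984/10⌋ = 8 → I.
Square: lon ⌊1.15693/2⌋ = 0; lat ⌊6.60984/1⌋ = 6.
Subsquare: lon ⌊1.15693/0.0833333⌋ = 13 → n; lat ⌊0.60984/0.0416667⌋ = 14 → o.
Extended square: lon ⌊0.07359/0.00833333⌋ = 8; lat ⌊0.02650/0.00416667⌋ = 6.

GI06no86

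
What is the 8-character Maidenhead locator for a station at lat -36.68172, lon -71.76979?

FF43ch76

Add 180° to longitude and 90° to latitude: 108.23021, 53.31828.
Field: lon ⌊108.23021/20⌋ = 5 → F; lat ⌊53.31828/10⌋ = 5 → F.
Square: lon ⌊8.23021/2⌋ = 4; lat ⌊3.31828/1⌋ = 3.
Subsquare: lon ⌊0.23021/0.0833333⌋ = 2 → c; lat ⌊0.31828/0.0416667⌋ = 7 → h.
Extended square: lon ⌊0.06354/0.00833333⌋ = 7; lat ⌊0.02661/0.00416667⌋ = 6.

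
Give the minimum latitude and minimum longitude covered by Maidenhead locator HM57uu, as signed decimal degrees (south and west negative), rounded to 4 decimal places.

37.8333, -28.3333

Field H=7, M=12: +7·20° lon, +12·10° lat → SW at lon -40°, lat 30°.
Square 5, 7: +5·2° lon, +7·1° lat → SW at lon -30°, lat 37°.
Subsquare u=20, u=20: +20·0.0833333° lon, +20·0.0416667° lat → SW at lon -28.3333°, lat 37.8333°.
latitude 37.8333, longitude -28.3333.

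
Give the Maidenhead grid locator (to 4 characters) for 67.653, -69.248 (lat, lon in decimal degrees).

FP57

Offset from 180°W / 90°S: lon 110.75°, lat 157.65°.
Field: 110.75/20 → 5 → F, 157.65/10 → 15 → P; chars FP.
Square: 10.75/2 → 5, 7.65/1 → 7; chars 57.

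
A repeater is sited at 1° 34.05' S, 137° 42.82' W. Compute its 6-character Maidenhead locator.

CI18dk

Offset from 180°W / 90°S: lon 42.2863°, lat 88.4325°.
Field: 42.2863/20 → 2 → C, 88.4325/10 → 8 → I; chars CI.
Square: 2.2863/2 → 1, 8.4325/1 → 8; chars 18.
Subsquare: 0.2863/0.0833333 → 3 → d, 0.4325/0.0416667 → 10 → k; chars dk.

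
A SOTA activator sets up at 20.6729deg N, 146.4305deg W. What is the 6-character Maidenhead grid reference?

Offset from 180°W / 90°S: lon 33.5695°, lat 110.6729°.
Field: lon ⌊33.5695/20⌋ = 1 → B; lat ⌊110.6729/10⌋ = 11 → L.
Square: lon ⌊13.5695/2⌋ = 6; lat ⌊0.6729/1⌋ = 0.
Subsquare: lon ⌊1.5695/0.0833333⌋ = 18 → s; lat ⌊0.6729/0.0416667⌋ = 16 → q.

BL60sq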